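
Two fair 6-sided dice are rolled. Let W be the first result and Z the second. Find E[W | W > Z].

14/3

P(W > Z) = 5/12.
Summing W·P(x,y) over outcomes with W > Z gives 35/18.
E[W | W > Z] = (35/18) / (5/12) = 14/3.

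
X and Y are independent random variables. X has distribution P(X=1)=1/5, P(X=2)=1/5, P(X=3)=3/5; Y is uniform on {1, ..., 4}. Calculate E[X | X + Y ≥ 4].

P(X + Y ≥ 4) = 17/20.
Summing X·P(x,y) over outcomes with X + Y ≥ 4 gives 11/5.
E[X | X + Y ≥ 4] = (11/5) / (17/20) = 44/17.

44/17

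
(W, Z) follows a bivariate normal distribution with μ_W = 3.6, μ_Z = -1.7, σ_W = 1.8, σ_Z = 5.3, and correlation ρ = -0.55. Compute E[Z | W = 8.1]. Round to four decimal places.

The regression of Z on W has slope ρ·σ_Z/σ_W and passes through (μ_W, μ_Z).
E[Z | W=8.1] = -1.7 + (-0.55)·(5.3/1.8)·(8.1 − (3.6)) = -1.7 + (-1.61944)·(4.5) = -8.9875.

-8.9875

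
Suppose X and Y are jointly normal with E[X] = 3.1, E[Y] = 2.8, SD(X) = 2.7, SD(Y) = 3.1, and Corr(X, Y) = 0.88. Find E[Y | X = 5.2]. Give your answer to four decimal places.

4.9218

For a bivariate normal, E[Y | X=x] = μ_Y + ρ·(σ_Y/σ_X)·(x − μ_X).
E[Y | X=5.2] = 2.8 + (0.88)·(3.1/2.7)·(5.2 − (3.1)) = 2.8 + (1.0104)·(2.1) = 4.9218.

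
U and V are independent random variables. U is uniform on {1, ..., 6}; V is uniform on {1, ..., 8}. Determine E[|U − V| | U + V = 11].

5/2

Outcomes with U + V = 11: (3,8), (4,7), (5,6), (6,5), each with probability 1/48.
E[|U − V| | U + V = 11] = (5 + 3 + 1 + 1) / 4 = 5/2.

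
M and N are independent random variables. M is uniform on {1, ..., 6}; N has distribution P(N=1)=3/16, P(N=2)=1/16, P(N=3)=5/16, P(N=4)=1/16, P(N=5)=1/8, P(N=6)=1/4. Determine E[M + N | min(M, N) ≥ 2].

107/13

P(min(M, N) ≥ 2) = 65/96.
Summing (M+N)·P(x,y) over outcomes with min(M, N) ≥ 2 gives 535/96.
E[M + N | min(M, N) ≥ 2] = (535/96) / (65/96) = 107/13.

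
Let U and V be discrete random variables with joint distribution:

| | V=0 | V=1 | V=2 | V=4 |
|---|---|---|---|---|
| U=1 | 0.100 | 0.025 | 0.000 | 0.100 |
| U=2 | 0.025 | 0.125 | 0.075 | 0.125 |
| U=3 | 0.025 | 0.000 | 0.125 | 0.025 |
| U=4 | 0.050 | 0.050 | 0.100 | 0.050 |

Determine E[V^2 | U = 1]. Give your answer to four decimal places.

7.2222

P(U = 1) = 0.225.
Summing V^2·P(U=x,V=y) over the conditioning event gives 1.625.
E[V^2 | U = 1] = (1.625) / (0.225) = 7.2222.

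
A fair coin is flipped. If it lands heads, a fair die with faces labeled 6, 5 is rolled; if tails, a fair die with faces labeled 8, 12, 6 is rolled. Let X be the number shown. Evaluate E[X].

E[X | heads] = (6+5)/2 = 11/2.
E[X | tails] = (8+12+6)/3 = 26/3.
E[X] = (1/2)·(11/2) + (1/2)·(26/3) = 85/12.

85/12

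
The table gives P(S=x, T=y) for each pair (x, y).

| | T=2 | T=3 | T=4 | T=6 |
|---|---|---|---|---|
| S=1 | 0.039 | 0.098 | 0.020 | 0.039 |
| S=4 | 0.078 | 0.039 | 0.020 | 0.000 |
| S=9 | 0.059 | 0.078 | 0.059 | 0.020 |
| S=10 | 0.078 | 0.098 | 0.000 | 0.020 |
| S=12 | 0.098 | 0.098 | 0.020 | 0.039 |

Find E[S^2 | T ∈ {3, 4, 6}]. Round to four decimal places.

74.4228

P(T ∈ {3, 4, 6}) = 0.648.
Summing S^2·P(S=x,T=y) over the conditioning event gives 48.226.
E[S^2 | T ∈ {3, 4, 6}] = (48.226) / (0.648) = 74.4228.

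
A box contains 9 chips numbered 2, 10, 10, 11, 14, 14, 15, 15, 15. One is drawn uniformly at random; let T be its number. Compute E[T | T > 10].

P(T > 10) = 2/3.
Σ over the event: 11·1/9 + 14·2/9 + 15·1/3 = 28/3.
E[T | T > 10] = (28/3) / (2/3) = 14.

14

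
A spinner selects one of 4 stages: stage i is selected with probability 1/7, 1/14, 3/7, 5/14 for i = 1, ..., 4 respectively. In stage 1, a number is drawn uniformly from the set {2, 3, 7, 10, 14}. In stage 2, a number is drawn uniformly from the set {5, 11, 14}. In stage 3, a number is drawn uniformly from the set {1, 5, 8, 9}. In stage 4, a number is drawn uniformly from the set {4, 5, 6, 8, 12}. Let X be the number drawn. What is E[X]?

E[X | stage 1] = (2+3+7+10+14)/5 = 36/5.
E[X | stage 2] = (5+11+14)/3 = 10.
E[X | stage 3] = (1+5+8+9)/4 = 23/4.
E[X | stage 4] = (4+5+6+8+12)/5 = 7.
By the law of total expectation,
E[X] = (1/7)·(36/5) + (1/14)·(10) + (3/7)·(23/4) + (5/14)·(7) = 939/140.

939/140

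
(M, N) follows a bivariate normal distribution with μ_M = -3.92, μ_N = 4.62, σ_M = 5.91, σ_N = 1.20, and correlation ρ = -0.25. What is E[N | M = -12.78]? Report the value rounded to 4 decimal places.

The regression of N on M has slope ρ·σ_N/σ_M and passes through (μ_M, μ_N).
E[N | M=-12.78] = 4.62 + (-0.25)·(1.20/5.91)·(-12.78 − (-3.92)) = 4.62 + (-0.050761)·(-8.86) = 5.0697.

5.0697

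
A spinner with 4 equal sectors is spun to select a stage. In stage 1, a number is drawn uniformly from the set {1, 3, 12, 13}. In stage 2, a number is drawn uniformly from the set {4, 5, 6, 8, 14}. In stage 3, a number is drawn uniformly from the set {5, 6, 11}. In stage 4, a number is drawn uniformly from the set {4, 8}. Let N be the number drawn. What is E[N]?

E[N | stage 1] = (1+3+12+13)/4 = 29/4.
E[N | stage 2] = (4+5+6+8+14)/5 = 37/5.
E[N | stage 3] = (5+6+11)/3 = 22/3.
E[N | stage 4] = (4+8)/2 = 6.
E[N] = (1/4)·(29/4) + (1/4)·(37/5) + (1/4)·(22/3) + (1/4)·(6) = 1679/240.

1679/240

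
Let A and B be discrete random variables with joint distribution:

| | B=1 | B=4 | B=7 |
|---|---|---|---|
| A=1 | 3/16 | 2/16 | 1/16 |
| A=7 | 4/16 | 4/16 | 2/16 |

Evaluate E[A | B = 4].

P(B = 4) = 3/8.
Σ A·P over the event = 1·(2/16) + 7·(4/16) = 15/8.
E[A | B = 4] = (15/8) / (3/8) = 5.

5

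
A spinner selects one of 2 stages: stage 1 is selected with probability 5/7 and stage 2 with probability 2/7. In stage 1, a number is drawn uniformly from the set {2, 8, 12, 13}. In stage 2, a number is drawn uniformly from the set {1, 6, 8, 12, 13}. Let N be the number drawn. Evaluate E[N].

239/28

E[N | stage 1] = (2+8+12+13)/4 = 35/4.
E[N | stage 2] = (1+6+8+12+13)/5 = 8.
E[N] = (5/7)·(35/4) + (2/7)·(8) = 239/28.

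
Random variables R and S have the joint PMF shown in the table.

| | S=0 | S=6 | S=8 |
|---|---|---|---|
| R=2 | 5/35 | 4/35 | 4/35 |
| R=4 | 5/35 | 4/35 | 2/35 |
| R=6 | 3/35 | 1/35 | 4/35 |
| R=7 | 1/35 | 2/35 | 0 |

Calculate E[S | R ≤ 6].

67/16

P(R ≤ 6) = 32/35.
Summing S·P(R=x,S=y) over the conditioning event gives 134/35.
E[S | R ≤ 6] = (134/35) / (32/35) = 67/16.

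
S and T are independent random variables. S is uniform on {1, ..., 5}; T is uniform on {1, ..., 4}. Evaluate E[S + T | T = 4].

7

Outcomes with T = 4: (1,4), (2,4), (3,4), (4,4), (5,4), each with probability 1/20.
E[S + T | T = 4] = (5 + 6 + 7 + 8 + 9) / 5 = 7.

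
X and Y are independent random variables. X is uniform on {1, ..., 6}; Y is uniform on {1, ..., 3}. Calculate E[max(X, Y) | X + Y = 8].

P(X + Y = 8) = 1/9.
Summing max(X,Y)·P(x,y) over outcomes with X + Y = 8 gives 11/18.
E[max(X, Y) | X + Y = 8] = (11/18) / (1/9) = 11/2.

11/2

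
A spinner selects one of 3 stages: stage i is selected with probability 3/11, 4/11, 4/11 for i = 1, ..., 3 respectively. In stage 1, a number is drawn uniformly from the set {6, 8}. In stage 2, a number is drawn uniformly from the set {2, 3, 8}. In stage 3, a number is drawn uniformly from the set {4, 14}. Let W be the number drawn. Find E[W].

223/33

E[W | stage 1] = (6+8)/2 = 7.
E[W | stage 2] = (2+3+8)/3 = 13/3.
E[W | stage 3] = (4+14)/2 = 9.
E[W] = (3/11)·(7) + (4/11)·(13/3) + (4/11)·(9) = 223/33.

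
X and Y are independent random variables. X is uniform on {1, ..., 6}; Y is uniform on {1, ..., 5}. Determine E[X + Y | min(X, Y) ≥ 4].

19/2

Outcomes with min(X, Y) ≥ 4: (4,4), (4,5), (5,4), (5,5), (6,4), (6,5), each with probability 1/30.
E[X + Y | min(X, Y) ≥ 4] = (8 + 9 + 9 + 10 + 10 + 11) / 6 = 19/2.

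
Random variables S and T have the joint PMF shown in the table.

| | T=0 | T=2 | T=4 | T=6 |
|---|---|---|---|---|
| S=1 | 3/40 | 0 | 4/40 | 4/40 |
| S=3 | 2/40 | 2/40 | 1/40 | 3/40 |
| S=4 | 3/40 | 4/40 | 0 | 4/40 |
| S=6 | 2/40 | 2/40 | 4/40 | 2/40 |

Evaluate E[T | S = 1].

40/11

P(S = 1) = 11/40.
Summing T·P(S=x,T=y) over the conditioning event gives 1.
E[T | S = 1] = (1) / (11/40) = 40/11.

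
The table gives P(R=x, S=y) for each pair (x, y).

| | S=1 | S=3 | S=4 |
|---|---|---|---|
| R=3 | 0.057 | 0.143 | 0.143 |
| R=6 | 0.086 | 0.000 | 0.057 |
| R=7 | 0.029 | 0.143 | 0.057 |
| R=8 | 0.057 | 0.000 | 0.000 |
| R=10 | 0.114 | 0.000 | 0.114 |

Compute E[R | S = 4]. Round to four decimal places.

6.2264

P(S = 4) = 0.371.
Summing R·P(R=x,S=y) over the conditioning event gives 2.310.
E[R | S = 4] = (2.310) / (0.371) = 6.2264.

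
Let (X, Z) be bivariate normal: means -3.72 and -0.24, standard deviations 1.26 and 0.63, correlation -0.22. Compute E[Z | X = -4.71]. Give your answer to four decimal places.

E[Z | X=x] = μ_Z + ρ(σ_Z/σ_X)(x − μ_X) for jointly normal variables.
E[Z | X=-4.71] = -0.24 + (-0.22)·(0.63/1.26)·(-4.71 − (-3.72)) = -0.24 + (-0.11)·(-0.99) = -0.1311.

-0.1311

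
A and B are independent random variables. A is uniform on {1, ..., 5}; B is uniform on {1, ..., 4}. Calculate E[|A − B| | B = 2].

7/5

Outcomes with B = 2: (1,2), (2,2), (3,2), (4,2), (5,2), each with probability 1/20.
E[|A − B| | B = 2] = (1 + 0 + 1 + 2 + 3) / 5 = 7/5.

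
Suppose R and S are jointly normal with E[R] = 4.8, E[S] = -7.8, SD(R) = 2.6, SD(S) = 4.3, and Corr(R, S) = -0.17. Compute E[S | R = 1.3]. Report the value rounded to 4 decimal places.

-6.8160

For a bivariate normal, E[S | R=x] = μ_S + ρ·(σ_S/σ_R)·(x − μ_R).
E[S | R=1.3] = -7.8 + (-0.17)·(4.3/2.6)·(1.3 − (4.8)) = -7.8 + (-0.28115)·(-3.5) = -6.8160.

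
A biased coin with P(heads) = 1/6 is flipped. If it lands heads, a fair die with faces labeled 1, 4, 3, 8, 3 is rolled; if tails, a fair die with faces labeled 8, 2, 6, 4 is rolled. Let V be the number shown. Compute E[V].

E[V | heads] = (1+4+3+8+3)/5 = 19/5.
E[V | tails] = (8+2+6+4)/4 = 5.
E[V] = (1/6)·(19/5) + (5/6)·(5) = 24/5.

24/5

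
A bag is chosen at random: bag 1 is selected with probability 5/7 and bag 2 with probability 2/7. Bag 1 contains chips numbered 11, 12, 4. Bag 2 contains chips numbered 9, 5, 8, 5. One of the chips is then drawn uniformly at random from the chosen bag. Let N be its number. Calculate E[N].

E[N | bag 1] = (11+12+4)/3 = 9.
E[N | bag 2] = (9+5+8+5)/4 = 27/4.
E[N] = (5/7)·(9) + (2/7)·(27/4) = 117/14.

117/14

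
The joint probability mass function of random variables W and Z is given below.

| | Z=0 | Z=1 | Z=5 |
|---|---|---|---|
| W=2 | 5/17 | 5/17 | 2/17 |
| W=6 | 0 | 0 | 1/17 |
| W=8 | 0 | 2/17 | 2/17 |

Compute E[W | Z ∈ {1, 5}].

13/3

P(Z ∈ {1, 5}) = 12/17.
Σ W·P over the event = 2·(5/17) + 2·(2/17) + 6·(1/17) + 8·(2/17) + 8·(2/17) = 52/17.
E[W | Z ∈ {1, 5}] = (52/17) / (12/17) = 13/3.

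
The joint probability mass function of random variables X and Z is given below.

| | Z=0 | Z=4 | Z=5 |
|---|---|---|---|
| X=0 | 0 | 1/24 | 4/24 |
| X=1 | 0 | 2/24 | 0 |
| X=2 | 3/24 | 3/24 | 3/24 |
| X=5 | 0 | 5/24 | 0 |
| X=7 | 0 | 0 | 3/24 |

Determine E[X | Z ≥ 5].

27/10

P(Z ≥ 5) = 5/12.
Σ X·P over the event = 0·(4/24) + 2·(3/24) + 7·(3/24) = 9/8.
E[X | Z ≥ 5] = (9/8) / (5/12) = 27/10.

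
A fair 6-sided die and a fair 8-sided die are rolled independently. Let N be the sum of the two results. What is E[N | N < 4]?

8/3

P(N < 4) = 1/16.
Σ over the event: 2·1/48 + 3·1/24 = 1/6.
E[N | N < 4] = (1/6) / (1/16) = 8/3.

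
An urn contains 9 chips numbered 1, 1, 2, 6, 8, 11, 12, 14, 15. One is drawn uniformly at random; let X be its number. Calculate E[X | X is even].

42/5

P(X is even) = 5/9.
Σ over the event: 2·1/9 + 6·1/9 + 8·1/9 + 12·1/9 + 14·1/9 = 14/3.
E[X | X is even] = (14/3) / (5/9) = 42/5.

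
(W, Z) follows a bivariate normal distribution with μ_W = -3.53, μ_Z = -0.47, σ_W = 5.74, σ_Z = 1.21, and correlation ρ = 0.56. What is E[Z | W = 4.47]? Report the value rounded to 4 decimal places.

0.4744

For a bivariate normal, E[Z | W=x] = μ_Z + ρ·(σ_Z/σ_W)·(x − μ_W).
E[Z | W=4.47] = -0.47 + (0.56)·(1.21/5.74)·(4.47 − (-3.53)) = -0.47 + (0.11805)·(8) = 0.4744.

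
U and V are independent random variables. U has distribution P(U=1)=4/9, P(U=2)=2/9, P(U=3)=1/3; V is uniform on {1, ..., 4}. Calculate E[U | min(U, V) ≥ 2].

P(min(U, V) ≥ 2) = 5/12.
Summing U·P(x,y) over outcomes with min(U, V) ≥ 2 gives 13/12.
E[U | min(U, V) ≥ 2] = (13/12) / (5/12) = 13/5.

13/5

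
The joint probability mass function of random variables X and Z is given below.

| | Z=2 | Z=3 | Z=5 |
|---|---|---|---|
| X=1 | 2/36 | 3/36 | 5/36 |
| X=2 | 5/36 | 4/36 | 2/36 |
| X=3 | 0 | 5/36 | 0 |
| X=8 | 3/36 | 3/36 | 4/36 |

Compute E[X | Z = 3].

P(Z = 3) = 5/12.
Σ X·P over the event = 1·(3/36) + 2·(4/36) + 3·(5/36) + 8·(3/36) = 25/18.
E[X | Z = 3] = (25/18) / (5/12) = 10/3.

10/3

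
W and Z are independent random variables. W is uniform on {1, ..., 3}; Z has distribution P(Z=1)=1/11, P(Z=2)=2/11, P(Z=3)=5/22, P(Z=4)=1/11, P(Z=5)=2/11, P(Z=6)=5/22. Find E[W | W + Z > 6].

P(W + Z > 6) = 25/66.
Summing W·P(x,y) over outcomes with W + Z > 6 gives 28/33.
E[W | W + Z > 6] = (28/33) / (25/66) = 56/25.

56/25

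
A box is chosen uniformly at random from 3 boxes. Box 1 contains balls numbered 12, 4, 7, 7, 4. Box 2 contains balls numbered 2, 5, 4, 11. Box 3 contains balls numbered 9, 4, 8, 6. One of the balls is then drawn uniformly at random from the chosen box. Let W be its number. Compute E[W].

127/20

E[W | box 1] = (12+4+7+7+4)/5 = 34/5.
E[W | box 2] = (2+5+4+11)/4 = 11/2.
E[W | box 3] = (9+4+8+6)/4 = 27/4.
E[W] = (1/3)·(34/5) + (1/3)·(11/2) + (1/3)·(27/4) = 127/20.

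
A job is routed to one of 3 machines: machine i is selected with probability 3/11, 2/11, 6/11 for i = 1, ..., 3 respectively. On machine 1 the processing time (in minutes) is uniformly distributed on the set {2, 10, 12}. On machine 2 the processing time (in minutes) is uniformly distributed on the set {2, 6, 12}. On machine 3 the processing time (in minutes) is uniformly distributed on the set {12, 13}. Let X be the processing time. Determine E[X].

337/33

E[X | machine 1] = (2+10+12)/3 = 8.
E[X | machine 2] = (2+6+12)/3 = 20/3.
E[X | machine 3] = (12+13)/2 = 25/2.
By the law of total expectation,
E[X] = (3/11)·(8) + (2/11)·(20/3) + (6/11)·(25/2) = 337/33.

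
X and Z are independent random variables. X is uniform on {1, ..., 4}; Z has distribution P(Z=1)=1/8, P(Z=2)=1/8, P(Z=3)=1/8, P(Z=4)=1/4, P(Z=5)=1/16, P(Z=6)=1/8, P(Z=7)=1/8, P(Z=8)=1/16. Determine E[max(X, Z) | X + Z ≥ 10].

64/9

P(X + Z ≥ 10) = 9/64.
Summing max(X,Z)·P(x,y) over outcomes with X + Z ≥ 10 gives 1.
E[max(X, Z) | X + Z ≥ 10] = (1) / (9/64) = 64/9.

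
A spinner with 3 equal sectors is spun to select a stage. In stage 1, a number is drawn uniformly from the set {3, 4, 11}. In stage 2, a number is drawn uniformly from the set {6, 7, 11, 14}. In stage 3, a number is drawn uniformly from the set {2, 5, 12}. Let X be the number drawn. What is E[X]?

131/18

E[X | stage 1] = (3+4+11)/3 = 6.
E[X | stage 2] = (6+7+11+14)/4 = 19/2.
E[X | stage 3] = (2+5+12)/3 = 19/3.
E[X] = (1/3)·(6) + (1/3)·(19/2) + (1/3)·(19/3) = 131/18.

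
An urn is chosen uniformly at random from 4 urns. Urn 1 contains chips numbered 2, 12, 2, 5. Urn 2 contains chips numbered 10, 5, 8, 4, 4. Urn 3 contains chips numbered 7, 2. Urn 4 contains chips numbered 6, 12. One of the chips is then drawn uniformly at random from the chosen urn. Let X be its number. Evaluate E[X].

E[X | urn 1] = (2+12+2+5)/4 = 21/4.
E[X | urn 2] = (10+5+8+4+4)/5 = 31/5.
E[X | urn 3] = (7+2)/2 = 9/2.
E[X | urn 4] = (6+12)/2 = 9.
By the law of total expectation,
E[X] = (1/4)·(21/4) + (1/4)·(31/5) + (1/4)·(9/2) + (1/4)·(9) = 499/80.

499/80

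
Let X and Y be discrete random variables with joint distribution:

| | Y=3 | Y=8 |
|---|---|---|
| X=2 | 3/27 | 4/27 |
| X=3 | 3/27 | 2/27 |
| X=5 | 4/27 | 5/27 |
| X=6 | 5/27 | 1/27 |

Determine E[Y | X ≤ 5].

118/21

P(X ≤ 5) = 7/9.
Σ Y·P over the event = 3·(3/27) + 8·(4/27) + 3·(3/27) + 8·(2/27) + 3·(4/27) + 8·(5/27) = 118/27.
E[Y | X ≤ 5] = (118/27) / (7/9) = 118/21.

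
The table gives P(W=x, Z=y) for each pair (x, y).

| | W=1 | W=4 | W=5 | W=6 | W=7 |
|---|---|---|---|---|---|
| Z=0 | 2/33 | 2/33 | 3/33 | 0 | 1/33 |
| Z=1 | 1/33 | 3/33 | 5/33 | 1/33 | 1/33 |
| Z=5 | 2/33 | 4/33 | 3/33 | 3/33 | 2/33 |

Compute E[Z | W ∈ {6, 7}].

P(W ∈ {6, 7}) = 8/33.
Σ Z·P over the event = 1·(1/33) + 5·(3/33) + 0·(1/33) + 1·(1/33) + 5·(2/33) = 9/11.
E[Z | W ∈ {6, 7}] = (9/11) / (8/33) = 27/8.

27/8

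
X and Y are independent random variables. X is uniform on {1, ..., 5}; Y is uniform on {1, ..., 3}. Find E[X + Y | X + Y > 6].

Outcomes with X + Y > 6: (4,3), (5,2), (5,3), each with probability 1/15.
E[X + Y | X + Y > 6] = (7 + 7 + 8) / 3 = 22/3.

22/3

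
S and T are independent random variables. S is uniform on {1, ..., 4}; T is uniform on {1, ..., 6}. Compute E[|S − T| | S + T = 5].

Outcomes with S + T = 5: (1,4), (2,3), (3,2), (4,1), each with probability 1/24.
E[|S − T| | S + T = 5] = (3 + 1 + 1 + 3) / 4 = 2.

2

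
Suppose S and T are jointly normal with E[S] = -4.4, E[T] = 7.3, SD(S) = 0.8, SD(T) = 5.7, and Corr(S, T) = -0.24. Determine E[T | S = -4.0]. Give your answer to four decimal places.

6.6160

For a bivariate normal, E[T | S=x] = μ_T + ρ·(σ_T/σ_S)·(x − μ_S).
E[T | S=-4.0] = 7.3 + (-0.24)·(5.7/0.8)·(-4.0 − (-4.4)) = 7.3 + (-1.71)·(0.4) = 6.6160.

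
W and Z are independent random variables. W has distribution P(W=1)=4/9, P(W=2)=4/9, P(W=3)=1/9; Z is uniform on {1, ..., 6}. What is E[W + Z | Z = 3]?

P(Z = 3) = 1/6.
Summing (W+Z)·P(x,y) over outcomes with Z = 3 gives 7/9.
E[W + Z | Z = 3] = (7/9) / (1/6) = 14/3.

14/3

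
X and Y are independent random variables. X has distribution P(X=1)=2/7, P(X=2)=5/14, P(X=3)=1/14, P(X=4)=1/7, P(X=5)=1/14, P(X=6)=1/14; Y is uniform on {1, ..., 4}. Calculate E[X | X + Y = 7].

22/5

P(X + Y = 7) = 5/56.
Summing X·P(x,y) over outcomes with X + Y = 7 gives 11/28.
E[X | X + Y = 7] = (11/28) / (5/56) = 22/5.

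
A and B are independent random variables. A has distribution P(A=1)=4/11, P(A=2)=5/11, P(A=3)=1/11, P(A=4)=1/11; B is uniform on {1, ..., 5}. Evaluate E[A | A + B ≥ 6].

7/3

P(A + B ≥ 6) = 21/55.
Summing A·P(x,y) over outcomes with A + B ≥ 6 gives 49/55.
E[A | A + B ≥ 6] = (49/55) / (21/55) = 7/3.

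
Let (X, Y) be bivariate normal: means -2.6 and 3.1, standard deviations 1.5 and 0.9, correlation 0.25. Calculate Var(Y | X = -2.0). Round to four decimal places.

0.7594

For a bivariate normal, Var(Y | X=x) = σ_Y²(1 − ρ²).
Var(Y | X=-2.0) = (0.9)²·(1 − (0.25)²) = 0.81·0.9375 = 0.7594.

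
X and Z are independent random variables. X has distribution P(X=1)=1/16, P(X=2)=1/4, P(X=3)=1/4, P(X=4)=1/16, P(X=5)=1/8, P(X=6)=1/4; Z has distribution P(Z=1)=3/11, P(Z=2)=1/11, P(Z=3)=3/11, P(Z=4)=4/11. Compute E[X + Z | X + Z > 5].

P(X + Z > 5) = 59/88.
Summing (X+Z)·P(x,y) over outcomes with X + Z > 5 gives 893/176.
E[X + Z | X + Z > 5] = (893/176) / (59/88) = 893/118.

893/118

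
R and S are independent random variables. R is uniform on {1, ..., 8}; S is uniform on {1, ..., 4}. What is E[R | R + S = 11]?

P(R + S = 11) = 1/16.
Summing R·P(x,y) over outcomes with R + S = 11 gives 15/32.
E[R | R + S = 11] = (15/32) / (1/16) = 15/2.

15/2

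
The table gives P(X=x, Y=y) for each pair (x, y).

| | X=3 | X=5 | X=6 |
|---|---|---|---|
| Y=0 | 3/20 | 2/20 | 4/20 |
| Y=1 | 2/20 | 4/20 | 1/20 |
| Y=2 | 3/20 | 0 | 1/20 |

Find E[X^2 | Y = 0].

221/9

P(Y = 0) = 9/20.
Σ X^2·P over the event = 9·(3/20) + 25·(2/20) + 36·(4/20) = 221/20.
E[X^2 | Y = 0] = (221/20) / (9/20) = 221/9.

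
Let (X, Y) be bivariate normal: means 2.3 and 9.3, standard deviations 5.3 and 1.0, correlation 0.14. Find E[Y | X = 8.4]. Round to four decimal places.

9.4611

For a bivariate normal, E[Y | X=x] = μ_Y + ρ·(σ_Y/σ_X)·(x − μ_X).
E[Y | X=8.4] = 9.3 + (0.14)·(1.0/5.3)·(8.4 − (2.3)) = 9.3 + (0.026415)·(6.1) = 9.4611.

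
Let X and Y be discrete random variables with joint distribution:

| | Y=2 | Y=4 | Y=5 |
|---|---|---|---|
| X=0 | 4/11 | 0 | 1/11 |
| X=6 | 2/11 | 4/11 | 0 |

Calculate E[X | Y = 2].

P(Y = 2) = 6/11.
Σ X·P over the event = 0·(4/11) + 6·(2/11) = 12/11.
E[X | Y = 2] = (12/11) / (6/11) = 2.

2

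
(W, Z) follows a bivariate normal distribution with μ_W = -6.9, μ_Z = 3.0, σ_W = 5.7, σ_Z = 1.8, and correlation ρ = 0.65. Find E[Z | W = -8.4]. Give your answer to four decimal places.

2.6921

For a bivariate normal, E[Z | W=x] = μ_Z + ρ·(σ_Z/σ_W)·(x − μ_W).
E[Z | W=-8.4] = 3.0 + (0.65)·(1.8/5.7)·(-8.4 − (-6.9)) = 3.0 + (0.20526)·(-1.5) = 2.6921.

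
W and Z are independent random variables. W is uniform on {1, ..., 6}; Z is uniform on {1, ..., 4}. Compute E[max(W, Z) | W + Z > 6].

51/10

Outcomes with W + Z > 6: (3,4), (4,3), (4,4), (5,2), (5,3), (5,4), (6,1), (6,2), (6,3), (6,4), each with probability 1/24.
E[max(W, Z) | W + Z > 6] = (4 + 4 + 4 + 5 + 5 + 5 + 6 + 6 + 6 + 6) / 10 = 51/10.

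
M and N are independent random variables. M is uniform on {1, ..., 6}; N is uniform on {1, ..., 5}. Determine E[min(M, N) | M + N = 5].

3/2

Outcomes with M + N = 5: (1,4), (2,3), (3,2), (4,1), each with probability 1/30.
E[min(M, N) | M + N = 5] = (1 + 2 + 2 + 1) / 4 = 3/2.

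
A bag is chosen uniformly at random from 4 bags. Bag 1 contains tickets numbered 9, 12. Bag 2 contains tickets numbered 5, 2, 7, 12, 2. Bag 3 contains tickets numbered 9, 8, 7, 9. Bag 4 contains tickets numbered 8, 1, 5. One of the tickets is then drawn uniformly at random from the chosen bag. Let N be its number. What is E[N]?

1741/240

E[N | bag 1] = (9+12)/2 = 21/2.
E[N | bag 2] = (5+2+7+12+2)/5 = 28/5.
E[N | bag 3] = (9+8+7+9)/4 = 33/4.
E[N | bag 4] = (8+1+5)/3 = 14/3.
E[N] = (1/4)·(21/2) + (1/4)·(28/5) + (1/4)·(33/4) + (1/4)·(14/3) = 1741/240.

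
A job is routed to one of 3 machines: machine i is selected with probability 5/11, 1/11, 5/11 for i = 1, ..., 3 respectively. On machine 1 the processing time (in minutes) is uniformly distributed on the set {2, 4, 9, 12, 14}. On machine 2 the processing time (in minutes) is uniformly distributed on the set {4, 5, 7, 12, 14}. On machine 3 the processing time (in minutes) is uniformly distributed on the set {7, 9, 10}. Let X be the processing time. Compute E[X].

E[X | machine 1] = (2+4+9+12+14)/5 = 41/5.
E[X | machine 2] = (4+5+7+12+14)/5 = 42/5.
E[X | machine 3] = (7+9+10)/3 = 26/3.
By the law of total expectation,
E[X] = (5/11)·(41/5) + (1/11)·(42/5) + (5/11)·(26/3) = 1391/165.

1391/165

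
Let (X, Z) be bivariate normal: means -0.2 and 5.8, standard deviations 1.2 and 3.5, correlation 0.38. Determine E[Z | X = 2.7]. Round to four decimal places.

For a bivariate normal, E[Z | X=x] = μ_Z + ρ·(σ_Z/σ_X)·(x − μ_X).
E[Z | X=2.7] = 5.8 + (0.38)·(3.5/1.2)·(2.7 − (-0.2)) = 5.8 + (1.10833)·(2.9) = 9.0142.

9.0142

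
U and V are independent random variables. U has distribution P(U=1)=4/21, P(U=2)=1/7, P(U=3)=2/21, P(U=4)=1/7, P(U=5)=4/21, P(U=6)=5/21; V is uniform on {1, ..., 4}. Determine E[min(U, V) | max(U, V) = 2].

13/10

P(max(U, V) = 2) = 5/42.
Summing min(U,V)·P(x,y) over outcomes with max(U, V) = 2 gives 13/84.
E[min(U, V) | max(U, V) = 2] = (13/84) / (5/42) = 13/10.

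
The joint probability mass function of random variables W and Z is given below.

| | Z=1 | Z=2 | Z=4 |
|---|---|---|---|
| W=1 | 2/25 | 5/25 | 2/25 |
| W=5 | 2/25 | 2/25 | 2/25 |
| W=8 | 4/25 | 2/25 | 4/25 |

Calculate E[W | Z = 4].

P(Z = 4) = 8/25.
Σ W·P over the event = 1·(2/25) + 5·(2/25) + 8·(4/25) = 44/25.
E[W | Z = 4] = (44/25) / (8/25) = 11/2.

11/2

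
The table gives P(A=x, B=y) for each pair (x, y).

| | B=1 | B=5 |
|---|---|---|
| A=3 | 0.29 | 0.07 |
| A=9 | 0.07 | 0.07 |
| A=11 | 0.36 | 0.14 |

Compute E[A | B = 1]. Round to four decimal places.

7.5833

P(B = 1) = 0.72.
Σ A·P over the event = 3·(0.29) + 9·(0.07) + 11·(0.36) = 5.46.
E[A | B = 1] = (5.46) / (0.72) = 7.5833.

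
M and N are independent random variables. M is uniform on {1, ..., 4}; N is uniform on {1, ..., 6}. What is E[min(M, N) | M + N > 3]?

P(M + N > 3) = 7/8.
Summing min(M,N)·P(x,y) over outcomes with M + N > 3 gives 47/24.
E[min(M, N) | M + N > 3] = (47/24) / (7/8) = 47/21.

47/21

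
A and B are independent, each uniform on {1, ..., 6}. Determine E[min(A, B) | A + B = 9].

7/2

Outcomes with A + B = 9: (3,6), (4,5), (5,4), (6,3), each with probability 1/36.
E[min(A, B) | A + B = 9] = (3 + 4 + 4 + 3) / 4 = 7/2.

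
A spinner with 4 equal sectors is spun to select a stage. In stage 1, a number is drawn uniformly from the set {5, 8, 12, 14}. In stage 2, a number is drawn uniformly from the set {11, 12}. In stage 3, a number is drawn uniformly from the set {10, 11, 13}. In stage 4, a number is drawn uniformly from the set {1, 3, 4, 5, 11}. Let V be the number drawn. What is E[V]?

2243/240

E[V | stage 1] = (5+8+12+14)/4 = 39/4.
E[V | stage 2] = (11+12)/2 = 23/2.
E[V | stage 3] = (10+11+13)/3 = 34/3.
E[V | stage 4] = (1+3+4+5+11)/5 = 24/5.
E[V] = (1/4)·(39/4) + (1/4)·(23/2) + (1/4)·(34/3) + (1/4)·(24/5) = 2243/240.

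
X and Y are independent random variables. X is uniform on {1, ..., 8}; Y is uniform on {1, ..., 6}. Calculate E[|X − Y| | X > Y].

83/27

P(X > Y) = 9/16.
Summing |X−Y|·P(x,y) over outcomes with X > Y gives 83/48.
E[|X − Y| | X > Y] = (83/48) / (9/16) = 83/27.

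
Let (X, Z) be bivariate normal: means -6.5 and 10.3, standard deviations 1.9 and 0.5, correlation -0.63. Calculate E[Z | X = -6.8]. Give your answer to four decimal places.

E[Z | X=x] = μ_Z + ρ(σ_Z/σ_X)(x − μ_X) for jointly normal variables.
E[Z | X=-6.8] = 10.3 + (-0.63)·(0.5/1.9)·(-6.8 − (-6.5)) = 10.3 + (-0.16579)·(-0.3) = 10.3497.

10.3497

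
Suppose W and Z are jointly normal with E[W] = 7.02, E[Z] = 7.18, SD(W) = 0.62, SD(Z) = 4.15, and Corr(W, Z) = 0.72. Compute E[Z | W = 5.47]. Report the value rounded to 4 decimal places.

-0.2900

For a bivariate normal, E[Z | W=x] = μ_Z + ρ·(σ_Z/σ_W)·(x − μ_W).
E[Z | W=5.47] = 7.18 + (0.72)·(4.15/0.62)·(5.47 − (7.02)) = 7.18 + (4.81935)·(-1.55) = -0.2900.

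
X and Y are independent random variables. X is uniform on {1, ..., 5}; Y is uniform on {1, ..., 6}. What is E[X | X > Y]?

Outcomes with X > Y: (2,1), (3,1), (3,2), (4,1), (4,2), (4,3), (5,1), (5,2), (5,3), (5,4), each with probability 1/30.
E[X | X > Y] = (2 + 3 + 3 + 4 + 4 + 4 + 5 + 5 + 5 + 5) / 10 = 4.

4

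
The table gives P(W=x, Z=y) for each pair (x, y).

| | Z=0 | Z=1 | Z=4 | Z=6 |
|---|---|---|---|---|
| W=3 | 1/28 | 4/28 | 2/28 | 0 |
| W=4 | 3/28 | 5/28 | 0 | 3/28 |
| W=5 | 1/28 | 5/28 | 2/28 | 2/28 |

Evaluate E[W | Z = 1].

57/14

P(Z = 1) = 1/2.
Σ W·P over the event = 3·(4/28) + 4·(5/28) + 5·(5/28) = 57/28.
E[W | Z = 1] = (57/28) / (1/2) = 57/14.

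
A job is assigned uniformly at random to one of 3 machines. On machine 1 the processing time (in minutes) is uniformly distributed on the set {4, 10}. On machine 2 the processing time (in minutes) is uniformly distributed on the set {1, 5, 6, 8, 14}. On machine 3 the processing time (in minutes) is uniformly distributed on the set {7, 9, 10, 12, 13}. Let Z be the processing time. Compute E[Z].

8

E[Z | machine 1] = (4+10)/2 = 7.
E[Z | machine 2] = (1+5+6+8+14)/5 = 34/5.
E[Z | machine 3] = (7+9+10+12+13)/5 = 51/5.
By the law of total expectation,
E[Z] = (1/3)·(7) + (1/3)·(34/5) + (1/3)·(51/5) = 8.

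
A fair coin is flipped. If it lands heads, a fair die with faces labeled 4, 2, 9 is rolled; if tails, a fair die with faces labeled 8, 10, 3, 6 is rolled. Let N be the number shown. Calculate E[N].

E[N | heads] = (4+2+9)/3 = 5.
E[N | tails] = (8+10+3+6)/4 = 27/4.
By the law of total expectation,
E[N] = (1/2)·(5) + (1/2)·(27/4) = 47/8.

47/8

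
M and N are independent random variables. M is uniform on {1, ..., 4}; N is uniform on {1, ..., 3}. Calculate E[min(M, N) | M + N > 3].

Outcomes with M + N > 3: (1,3), (2,2), (2,3), (3,1), (3,2), (3,3), (4,1), (4,2), (4,3), each with probability 1/12.
E[min(M, N) | M + N > 3] = (1 + 2 + 2 + 1 + 2 + 3 + 1 + 2 + 3) / 9 = 17/9.

17/9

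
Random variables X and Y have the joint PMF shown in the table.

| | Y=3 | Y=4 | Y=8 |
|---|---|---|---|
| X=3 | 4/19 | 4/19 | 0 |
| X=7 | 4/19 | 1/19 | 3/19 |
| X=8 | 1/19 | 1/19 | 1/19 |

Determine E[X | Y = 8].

P(Y = 8) = 4/19.
Σ X·P over the event = 7·(3/19) + 8·(1/19) = 29/19.
E[X | Y = 8] = (29/19) / (4/19) = 29/4.

29/4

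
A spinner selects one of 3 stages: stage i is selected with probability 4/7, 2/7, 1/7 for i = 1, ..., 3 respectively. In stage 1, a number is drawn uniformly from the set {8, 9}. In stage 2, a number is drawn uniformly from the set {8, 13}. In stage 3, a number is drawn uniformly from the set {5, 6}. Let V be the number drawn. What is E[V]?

121/14

E[V | stage 1] = (8+9)/2 = 17/2.
E[V | stage 2] = (8+13)/2 = 21/2.
E[V | stage 3] = (5+6)/2 = 11/2.
E[V] = (4/7)·(17/2) + (2/7)·(21/2) + (1/7)·(11/2) = 121/14.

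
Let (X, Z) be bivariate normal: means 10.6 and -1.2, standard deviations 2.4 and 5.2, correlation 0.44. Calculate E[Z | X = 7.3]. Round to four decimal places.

For a bivariate normal, E[Z | X=x] = μ_Z + ρ·(σ_Z/σ_X)·(x − μ_X).
E[Z | X=7.3] = -1.2 + (0.44)·(5.2/2.4)·(7.3 − (10.6)) = -1.2 + (0.95333)·(-3.3) = -4.3460.

-4.3460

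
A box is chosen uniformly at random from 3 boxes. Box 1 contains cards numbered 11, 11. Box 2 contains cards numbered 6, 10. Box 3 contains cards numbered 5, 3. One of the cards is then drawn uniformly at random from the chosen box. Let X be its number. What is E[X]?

23/3

E[X | box 1] = (11+11)/2 = 11.
E[X | box 2] = (6+10)/2 = 8.
E[X | box 3] = (5+3)/2 = 4.
By the law of total expectation,
E[X] = (1/3)·(11) + (1/3)·(8) + (1/3)·(4) = 23/3.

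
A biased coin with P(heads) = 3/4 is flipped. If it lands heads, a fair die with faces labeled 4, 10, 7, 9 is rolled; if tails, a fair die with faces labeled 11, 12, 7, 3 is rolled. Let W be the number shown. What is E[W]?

E[W | heads] = (4+10+7+9)/4 = 15/2.
E[W | tails] = (11+12+7+3)/4 = 33/4.
E[W] = (3/4)·(15/2) + (1/4)·(33/4) = 123/16.

123/16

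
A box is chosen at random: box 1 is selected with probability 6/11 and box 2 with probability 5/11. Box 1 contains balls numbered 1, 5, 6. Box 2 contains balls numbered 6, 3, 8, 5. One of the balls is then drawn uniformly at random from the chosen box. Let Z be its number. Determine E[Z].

E[Z | box 1] = (1+5+6)/3 = 4.
E[Z | box 2] = (6+3+8+5)/4 = 11/2.
By the law of total expectation,
E[Z] = (6/11)·(4) + (5/11)·(11/2) = 103/22.

103/22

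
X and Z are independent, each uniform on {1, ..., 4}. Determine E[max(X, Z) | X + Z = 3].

Outcomes with X + Z = 3: (1,2), (2,1), each with probability 1/16.
E[max(X, Z) | X + Z = 3] = (2 + 2) / 2 = 2.

2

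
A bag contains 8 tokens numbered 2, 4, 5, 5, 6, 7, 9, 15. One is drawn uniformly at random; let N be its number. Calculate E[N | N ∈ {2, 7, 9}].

P(N ∈ {2, 7, 9}) = 3/8.
Σ over the event: 2·1/8 + 7·1/8 + 9·1/8 = 9/4.
E[N | N ∈ {2, 7, 9}] = (9/4) / (3/8) = 6.

6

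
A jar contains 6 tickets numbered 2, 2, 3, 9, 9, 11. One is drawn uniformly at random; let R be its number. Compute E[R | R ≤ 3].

P(R ≤ 3) = 1/2.
Σ over the event: 2·1/3 + 3·1/6 = 7/6.
E[R | R ≤ 3] = (7/6) / (1/2) = 7/3.

7/3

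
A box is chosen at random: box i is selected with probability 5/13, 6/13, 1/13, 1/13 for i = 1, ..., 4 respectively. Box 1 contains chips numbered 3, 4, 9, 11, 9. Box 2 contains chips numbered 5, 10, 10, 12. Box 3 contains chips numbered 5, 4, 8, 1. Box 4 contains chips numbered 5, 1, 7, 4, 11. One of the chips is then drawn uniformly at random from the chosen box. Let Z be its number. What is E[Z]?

508/65

E[Z | box 1] = (3+4+9+11+9)/5 = 36/5.
E[Z | box 2] = (5+10+10+12)/4 = 37/4.
E[Z | box 3] = (5+4+8+1)/4 = 9/2.
E[Z | box 4] = (5+1+7+4+11)/5 = 28/5.
E[Z] = (5/13)·(36/5) + (6/13)·(37/4) + (1/13)·(9/2) + (1/13)·(28/5) = 508/65.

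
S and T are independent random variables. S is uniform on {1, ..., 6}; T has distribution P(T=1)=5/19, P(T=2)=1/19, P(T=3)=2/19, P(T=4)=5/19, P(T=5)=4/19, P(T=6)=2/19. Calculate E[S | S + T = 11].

17/3

P(S + T = 11) = 1/19.
Summing S·P(x,y) over outcomes with S + T = 11 gives 17/57.
E[S | S + T = 11] = (17/57) / (1/19) = 17/3.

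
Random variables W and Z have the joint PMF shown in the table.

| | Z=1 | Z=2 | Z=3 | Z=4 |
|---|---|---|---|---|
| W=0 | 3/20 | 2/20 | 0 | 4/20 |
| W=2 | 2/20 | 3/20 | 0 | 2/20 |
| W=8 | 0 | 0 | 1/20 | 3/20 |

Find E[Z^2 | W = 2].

P(W = 2) = 7/20.
Σ Z^2·P over the event = 1·(2/20) + 4·(3/20) + 16·(2/20) = 23/10.
E[Z^2 | W = 2] = (23/10) / (7/20) = 46/7.

46/7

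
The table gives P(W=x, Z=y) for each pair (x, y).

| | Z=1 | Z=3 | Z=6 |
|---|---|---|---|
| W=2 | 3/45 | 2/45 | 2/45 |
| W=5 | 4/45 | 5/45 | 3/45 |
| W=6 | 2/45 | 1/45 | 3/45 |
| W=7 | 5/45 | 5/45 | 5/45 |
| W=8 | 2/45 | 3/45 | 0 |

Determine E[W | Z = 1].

P(Z = 1) = 16/45.
Σ W·P over the event = 2·(3/45) + 5·(4/45) + 6·(2/45) + 7·(5/45) + 8·(2/45) = 89/45.
E[W | Z = 1] = (89/45) / (16/45) = 89/16.

89/16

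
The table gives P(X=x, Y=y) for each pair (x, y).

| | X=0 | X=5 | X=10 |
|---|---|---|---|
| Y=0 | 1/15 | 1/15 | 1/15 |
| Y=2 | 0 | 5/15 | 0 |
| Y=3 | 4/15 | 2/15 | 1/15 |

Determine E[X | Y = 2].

5

P(Y = 2) = 1/3.
Σ X·P over the event = 5·(5/15) = 5/3.
E[X | Y = 2] = (5/3) / (1/3) = 5.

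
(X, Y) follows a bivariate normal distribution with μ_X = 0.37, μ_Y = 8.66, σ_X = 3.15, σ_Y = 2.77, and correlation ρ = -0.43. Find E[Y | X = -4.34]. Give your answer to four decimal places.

For a bivariate normal, E[Y | X=x] = μ_Y + ρ·(σ_Y/σ_X)·(x − μ_X).
E[Y | X=-4.34] = 8.66 + (-0.43)·(2.77/3.15)·(-4.34 − (0.37)) = 8.66 + (-0.37813)·(-4.71) = 10.4410.

10.4410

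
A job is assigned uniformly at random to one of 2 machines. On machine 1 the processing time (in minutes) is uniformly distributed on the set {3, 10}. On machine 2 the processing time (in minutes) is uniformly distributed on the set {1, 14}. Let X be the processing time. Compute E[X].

E[X | machine 1] = (3+10)/2 = 13/2.
E[X | machine 2] = (1+14)/2 = 15/2.
E[X] = (1/2)·(13/2) + (1/2)·(15/2) = 7.

7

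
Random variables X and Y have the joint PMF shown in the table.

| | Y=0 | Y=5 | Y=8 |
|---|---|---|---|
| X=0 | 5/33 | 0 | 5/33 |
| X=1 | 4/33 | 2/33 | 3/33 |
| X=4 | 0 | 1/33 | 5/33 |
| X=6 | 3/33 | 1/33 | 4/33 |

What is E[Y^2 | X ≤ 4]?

P(X ≤ 4) = 25/33.
Summing Y^2·P(X=x,Y=y) over the conditioning event gives 907/33.
E[Y^2 | X ≤ 4] = (907/33) / (25/33) = 907/25.

907/25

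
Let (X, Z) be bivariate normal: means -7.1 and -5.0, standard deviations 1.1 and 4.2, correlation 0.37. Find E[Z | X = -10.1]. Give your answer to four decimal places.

-9.2382

E[Z | X=x] = μ_Z + ρ(σ_Z/σ_X)(x − μ_X) for jointly normal variables.
E[Z | X=-10.1] = -5.0 + (0.37)·(4.2/1.1)·(-10.1 − (-7.1)) = -5.0 + (1.41273)·(-3) = -9.2382.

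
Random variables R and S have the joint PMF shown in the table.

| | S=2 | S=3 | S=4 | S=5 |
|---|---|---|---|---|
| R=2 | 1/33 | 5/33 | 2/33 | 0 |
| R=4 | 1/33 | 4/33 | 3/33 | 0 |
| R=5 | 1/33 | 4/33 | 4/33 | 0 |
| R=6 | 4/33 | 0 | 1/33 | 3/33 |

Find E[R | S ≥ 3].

53/13

P(S ≥ 3) = 26/33.
Σ R·P over the event = 2·(5/33) + 2·(2/33) + 4·(4/33) + 4·(3/33) + 5·(4/33) + 5·(4/33) + 6·(1/33) + 6·(3/33) = 106/33.
E[R | S ≥ 3] = (106/33) / (26/33) = 53/13.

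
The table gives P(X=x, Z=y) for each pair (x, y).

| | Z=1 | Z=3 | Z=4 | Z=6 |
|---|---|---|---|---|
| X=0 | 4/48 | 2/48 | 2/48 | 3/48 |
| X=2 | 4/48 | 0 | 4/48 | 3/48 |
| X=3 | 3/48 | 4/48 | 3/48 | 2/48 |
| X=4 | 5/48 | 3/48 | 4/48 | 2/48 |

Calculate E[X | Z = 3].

8/3

P(Z = 3) = 3/16.
Σ X·P over the event = 0·(2/48) + 3·(4/48) + 4·(3/48) = 1/2.
E[X | Z = 3] = (1/2) / (3/16) = 8/3.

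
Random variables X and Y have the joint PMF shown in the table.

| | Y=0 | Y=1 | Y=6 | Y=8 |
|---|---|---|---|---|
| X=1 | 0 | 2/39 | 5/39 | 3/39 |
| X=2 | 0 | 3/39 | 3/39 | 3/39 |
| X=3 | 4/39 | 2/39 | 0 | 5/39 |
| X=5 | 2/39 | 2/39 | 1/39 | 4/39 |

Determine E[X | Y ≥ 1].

P(Y ≥ 1) = 11/13.
Summing X·P(X=x,Y=y) over the conditioning event gives 28/13.
E[X | Y ≥ 1] = (28/13) / (11/13) = 28/11.

28/11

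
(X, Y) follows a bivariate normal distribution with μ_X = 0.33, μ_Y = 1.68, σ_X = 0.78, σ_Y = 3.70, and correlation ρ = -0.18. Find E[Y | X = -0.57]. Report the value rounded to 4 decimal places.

E[Y | X=x] = μ_Y + ρ(σ_Y/σ_X)(x − μ_X) for jointly normal variables.
E[Y | X=-0.57] = 1.68 + (-0.18)·(3.70/0.78)·(-0.57 − (0.33)) = 1.68 + (-0.85385)·(-0.9) = 2.4485.

2.4485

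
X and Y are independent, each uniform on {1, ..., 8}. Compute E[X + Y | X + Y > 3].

568/61

P(X + Y > 3) = 61/64.
Summing (X+Y)·P(x,y) over outcomes with X + Y > 3 gives 71/8.
E[X + Y | X + Y > 3] = (71/8) / (61/64) = 568/61.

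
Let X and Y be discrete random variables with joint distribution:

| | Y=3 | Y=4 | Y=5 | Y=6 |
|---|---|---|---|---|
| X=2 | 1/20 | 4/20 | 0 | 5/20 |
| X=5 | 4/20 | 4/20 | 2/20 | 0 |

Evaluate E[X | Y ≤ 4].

50/13

P(Y ≤ 4) = 13/20.
Σ X·P over the event = 2·(1/20) + 2·(4/20) + 5·(4/20) + 5·(4/20) = 5/2.
E[X | Y ≤ 4] = (5/2) / (13/20) = 50/13.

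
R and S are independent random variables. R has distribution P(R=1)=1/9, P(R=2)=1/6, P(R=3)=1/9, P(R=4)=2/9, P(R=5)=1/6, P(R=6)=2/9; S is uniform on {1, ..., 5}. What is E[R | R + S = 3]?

P(R + S = 3) = 1/18.
Summing R·P(x,y) over outcomes with R + S = 3 gives 4/45.
E[R | R + S = 3] = (4/45) / (1/18) = 8/5.

8/5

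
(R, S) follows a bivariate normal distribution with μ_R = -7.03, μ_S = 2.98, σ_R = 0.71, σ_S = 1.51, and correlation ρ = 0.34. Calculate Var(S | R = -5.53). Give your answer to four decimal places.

Var(S | R=x) = (1 − ρ²)·σ_S².
Var(S | R=-5.53) = (1.51)²·(1 − (0.34)²) = 2.2801·0.8844 = 2.0165.

2.0165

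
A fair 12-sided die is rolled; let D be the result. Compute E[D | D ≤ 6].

Given D ≤ 6, D is equally likely to be any of {1, 2, 3, 4, 5, 6}.
E[D | D ≤ 6] = (1 + 2 + 3 + 4 + 5 + 6) / 6 = 7/2.

7/2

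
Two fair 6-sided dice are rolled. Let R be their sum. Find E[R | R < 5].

10/3

P(R < 5) = 1/6.
Σ over the event: 2·1/36 + 3·1/18 + 4·1/12 = 5/9.
E[R | R < 5] = (5/9) / (1/6) = 10/3.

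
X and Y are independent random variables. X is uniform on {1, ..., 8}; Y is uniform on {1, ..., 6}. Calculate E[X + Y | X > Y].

79/9

P(X > Y) = 9/16.
Summing (X+Y)·P(x,y) over outcomes with X > Y gives 79/16.
E[X + Y | X > Y] = (79/16) / (9/16) = 79/9.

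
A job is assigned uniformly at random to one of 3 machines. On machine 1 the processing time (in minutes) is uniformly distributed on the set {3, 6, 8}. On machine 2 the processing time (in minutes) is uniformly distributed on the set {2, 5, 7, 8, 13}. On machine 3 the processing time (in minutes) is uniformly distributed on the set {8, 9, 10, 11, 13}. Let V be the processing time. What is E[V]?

343/45

E[V | machine 1] = (3+6+8)/3 = 17/3.
E[V | machine 2] = (2+5+7+8+13)/5 = 7.
E[V | machine 3] = (8+9+10+11+13)/5 = 51/5.
By the law of total expectation,
E[V] = (1/3)·(17/3) + (1/3)·(7) + (1/3)·(51/5) = 343/45.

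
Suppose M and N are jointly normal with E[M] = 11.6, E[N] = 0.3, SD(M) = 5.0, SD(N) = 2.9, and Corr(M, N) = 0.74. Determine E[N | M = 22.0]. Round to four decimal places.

The regression of N on M has slope ρ·σ_N/σ_M and passes through (μ_M, μ_N).
E[N | M=22.0] = 0.3 + (0.74)·(2.9/5.0)·(22.0 − (11.6)) = 0.3 + (0.4292)·(10.4) = 4.7637.

4.7637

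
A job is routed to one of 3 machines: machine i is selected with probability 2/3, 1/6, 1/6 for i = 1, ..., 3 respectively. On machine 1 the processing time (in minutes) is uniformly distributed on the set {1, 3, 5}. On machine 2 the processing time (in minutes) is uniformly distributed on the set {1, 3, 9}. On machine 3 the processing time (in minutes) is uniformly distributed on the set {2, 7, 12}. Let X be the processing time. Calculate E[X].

35/9

E[X | machine 1] = (1+3+5)/3 = 3.
E[X | machine 2] = (1+3+9)/3 = 13/3.
E[X | machine 3] = (2+7+12)/3 = 7.
By the law of total expectation,
E[X] = (2/3)·(3) + (1/6)·(13/3) + (1/6)·(7) = 35/9.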